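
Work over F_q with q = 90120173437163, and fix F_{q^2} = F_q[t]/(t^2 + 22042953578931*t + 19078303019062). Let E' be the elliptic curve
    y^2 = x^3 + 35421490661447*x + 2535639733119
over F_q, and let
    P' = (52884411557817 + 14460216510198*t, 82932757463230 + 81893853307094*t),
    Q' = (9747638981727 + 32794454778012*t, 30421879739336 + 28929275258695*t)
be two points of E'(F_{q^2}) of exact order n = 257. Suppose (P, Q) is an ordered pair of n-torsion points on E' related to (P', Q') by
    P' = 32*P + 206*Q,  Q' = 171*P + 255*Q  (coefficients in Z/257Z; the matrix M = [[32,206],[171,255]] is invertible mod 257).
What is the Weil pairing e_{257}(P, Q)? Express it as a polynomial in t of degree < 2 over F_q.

55413742919000 + 36236092068670*t

e_{257} is bilinear + alternating on E[257], so e_{257}(32*P + 206*Q, 171*P + 255*Q) = e_{257}(P,Q)^(32*255-206*171).
So e_{257}(P,Q) = e_{257}(P',Q')^{92}, since 176*92 = 1 mod 257.
Miller loop for e_{257} over F_{90120173437163^2}: bits of 257 = 100000001; 8 double steps + 1 add steps, l/v at each.
The quotient is 62780568764550 + 47030928276581*t.
(62780568764550 + 47030928276581*t)^{92} mod (90120173437163,f) = 55413742919000 + 36236092068670*t.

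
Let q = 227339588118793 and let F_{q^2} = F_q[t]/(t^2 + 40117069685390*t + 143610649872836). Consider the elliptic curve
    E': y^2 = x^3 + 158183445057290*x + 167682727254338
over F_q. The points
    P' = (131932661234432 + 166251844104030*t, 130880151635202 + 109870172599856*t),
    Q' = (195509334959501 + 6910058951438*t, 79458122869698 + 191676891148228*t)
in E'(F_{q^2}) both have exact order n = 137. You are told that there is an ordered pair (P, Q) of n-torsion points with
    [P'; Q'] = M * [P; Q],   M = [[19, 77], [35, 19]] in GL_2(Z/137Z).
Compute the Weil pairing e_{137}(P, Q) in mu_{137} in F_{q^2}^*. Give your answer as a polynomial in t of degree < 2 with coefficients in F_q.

27687484045349 + 66278068630584*t

e_{137} is bilinear + alternating on E[137], so e_{137}(19*P + 77*Q, 35*P + 19*Q) = e_{137}(P,Q)^(19*19-77*35).
Hence e(P,Q) = e(P',Q')^{82} where 82 = 132^{-1} mod 137.
n = 137 = (10001001)_2 (8 bits, wt 3); accumulate f_{137,P'}(Q'+S)/f_{137,P'}(S) along the 7-step ladder.
The quotient is 214388094959134 + 167077790692307*t.
Finally e_{137}(P,Q) = 27687484045349 + 66278068630584*t.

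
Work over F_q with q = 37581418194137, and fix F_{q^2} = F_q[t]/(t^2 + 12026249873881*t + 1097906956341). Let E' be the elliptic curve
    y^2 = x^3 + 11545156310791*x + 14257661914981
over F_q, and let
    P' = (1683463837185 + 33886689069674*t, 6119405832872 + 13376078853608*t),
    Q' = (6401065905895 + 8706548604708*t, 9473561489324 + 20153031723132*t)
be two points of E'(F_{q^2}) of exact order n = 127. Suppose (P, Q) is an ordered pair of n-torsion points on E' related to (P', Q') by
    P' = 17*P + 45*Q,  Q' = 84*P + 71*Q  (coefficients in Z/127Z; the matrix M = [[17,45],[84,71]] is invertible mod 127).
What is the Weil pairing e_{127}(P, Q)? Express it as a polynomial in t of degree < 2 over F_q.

3668045714700 + 16416855258617*t

e_{127} is bilinear + alternating on E[127], so e_{127}(17*P + 45*Q, 84*P + 71*Q) = e_{127}(P,Q)^(17*71-45*84).
det M = 17*71 - 45*84 = -2573 = 94 (mod 127); 94^{-1} = 50 (mod 127).
Double-and-add over 1111111: 7-1 doublings, 7-1 additions; each step l_{T,T}/v_{2T} or l_{T,P'}/v at Q'+S for random S.
Miller gives e_{127}(P',Q') = 6191620467394 + 31317326073253*t in F_{37581418194137^2}.
Raise to 50: e(P,Q) = 3668045714700 + 16416855258617*t in mu_{127}.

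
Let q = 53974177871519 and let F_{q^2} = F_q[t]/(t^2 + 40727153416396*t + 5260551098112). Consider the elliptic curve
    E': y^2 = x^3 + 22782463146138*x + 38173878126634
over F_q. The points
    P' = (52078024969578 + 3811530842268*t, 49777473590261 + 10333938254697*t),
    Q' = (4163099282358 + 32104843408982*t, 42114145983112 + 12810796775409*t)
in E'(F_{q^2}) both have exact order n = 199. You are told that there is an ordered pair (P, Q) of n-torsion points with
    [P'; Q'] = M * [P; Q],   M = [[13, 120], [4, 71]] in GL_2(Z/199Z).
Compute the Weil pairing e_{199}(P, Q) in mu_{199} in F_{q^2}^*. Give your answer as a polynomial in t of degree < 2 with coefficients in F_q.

7381834423167 + 15150293325172*t

e_{199} is bilinear + alternating on E[199], so e_{199}(13*P + 120*Q, 4*P + 71*Q) = e_{199}(P,Q)^(13*71-120*4).
det M = 13*71 - 120*4 = 443 = 45 (mod 199); 45^{-1} = 115 (mod 199).
Run Miller on y^2=x^3+22782463146138*x+38173878126634 over F_{53974177871519}: ladder 11000111 (8 bits); e = f_P(D_Q)/f_Q(D_P).
Result: e(P',Q') = 10910702361738 + 31330915325584*t.
Thus e_{199}(P,Q) = 7381834423167 + 15150293325172*t.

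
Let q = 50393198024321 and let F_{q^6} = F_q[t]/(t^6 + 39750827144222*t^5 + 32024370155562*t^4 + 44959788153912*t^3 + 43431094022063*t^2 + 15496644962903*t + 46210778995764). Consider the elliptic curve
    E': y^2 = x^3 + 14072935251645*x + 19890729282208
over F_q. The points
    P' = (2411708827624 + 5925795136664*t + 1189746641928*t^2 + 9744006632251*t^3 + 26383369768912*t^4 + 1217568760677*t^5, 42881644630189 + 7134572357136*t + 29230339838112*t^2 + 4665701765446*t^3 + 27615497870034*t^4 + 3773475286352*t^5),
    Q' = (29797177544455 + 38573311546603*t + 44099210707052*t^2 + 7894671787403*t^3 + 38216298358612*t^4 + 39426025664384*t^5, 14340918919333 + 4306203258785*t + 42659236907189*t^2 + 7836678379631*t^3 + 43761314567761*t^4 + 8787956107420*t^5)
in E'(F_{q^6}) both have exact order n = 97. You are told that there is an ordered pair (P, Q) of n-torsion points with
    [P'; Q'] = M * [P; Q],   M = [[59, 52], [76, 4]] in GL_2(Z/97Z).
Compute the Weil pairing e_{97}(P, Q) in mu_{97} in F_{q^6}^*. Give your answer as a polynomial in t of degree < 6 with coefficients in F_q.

Since e_{97}(P,P)=e_{97}(Q,Q)=1 and e_{97}(Q,P)=e_{97}(P,Q)^{-1}, expanding e_{97}(59*P + 52*Q,76*P + 4*Q) leaves e(P,Q)^det(M).
Inverting 67 mod 97: 42. Thus e_{97}(P,Q) = e(P',Q')^{42}.
Miller loop for e_{97} over F_{50393198024321^6}: bits of 97 = 1100001; 6 double steps + 2 add steps, l/v at each.
The quotient is 29096095619224 + 11717370115264*t + 32686835099410*t^2 + 9633552995617*t^3 + 20588058463143*t^4 + 48437760602150*t^5.
Thus e_{97}(P,Q) = 35747415453333 + 9040709305080*t + 3214104518028*t^2 + 41411525290342*t^3 + 21385215020148*t^4 + 268808046610*t^5.

35747415453333 + 9040709305080*t + 3214104518028*t^2 + 41411525290342*t^3 + 21385215020148*t^4 + 268808046610*t^5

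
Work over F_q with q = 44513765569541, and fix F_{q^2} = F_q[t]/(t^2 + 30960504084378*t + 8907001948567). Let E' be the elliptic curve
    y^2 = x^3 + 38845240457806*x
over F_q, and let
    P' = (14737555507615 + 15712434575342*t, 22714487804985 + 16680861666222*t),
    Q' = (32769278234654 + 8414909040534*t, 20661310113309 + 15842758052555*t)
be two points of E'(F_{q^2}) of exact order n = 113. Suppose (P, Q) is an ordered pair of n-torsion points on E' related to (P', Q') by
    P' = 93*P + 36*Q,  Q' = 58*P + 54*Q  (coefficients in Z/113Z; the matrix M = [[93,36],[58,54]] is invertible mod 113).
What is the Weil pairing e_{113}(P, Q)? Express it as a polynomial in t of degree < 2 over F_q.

e_{113} is bilinear + alternating on E[113], so e_{113}(93*P + 36*Q, 58*P + 54*Q) = e_{113}(P,Q)^(93*54-36*58).
Inverting 109 mod 113: 28. Thus e_{113}(P,Q) = e(P',Q')^{28}.
Miller loop for e_{113} over F_{44513765569541^2}: bits of 113 = 1110001; 6 double steps + 3 add steps, l/v at each.
Result: e(P',Q') = 30154198448974 + 40343990667645*t.
Hence e(P,Q) = 40546987338960 + 8125047924923*t in F_{44513765569541^2}^*.

40546987338960 + 8125047924923*t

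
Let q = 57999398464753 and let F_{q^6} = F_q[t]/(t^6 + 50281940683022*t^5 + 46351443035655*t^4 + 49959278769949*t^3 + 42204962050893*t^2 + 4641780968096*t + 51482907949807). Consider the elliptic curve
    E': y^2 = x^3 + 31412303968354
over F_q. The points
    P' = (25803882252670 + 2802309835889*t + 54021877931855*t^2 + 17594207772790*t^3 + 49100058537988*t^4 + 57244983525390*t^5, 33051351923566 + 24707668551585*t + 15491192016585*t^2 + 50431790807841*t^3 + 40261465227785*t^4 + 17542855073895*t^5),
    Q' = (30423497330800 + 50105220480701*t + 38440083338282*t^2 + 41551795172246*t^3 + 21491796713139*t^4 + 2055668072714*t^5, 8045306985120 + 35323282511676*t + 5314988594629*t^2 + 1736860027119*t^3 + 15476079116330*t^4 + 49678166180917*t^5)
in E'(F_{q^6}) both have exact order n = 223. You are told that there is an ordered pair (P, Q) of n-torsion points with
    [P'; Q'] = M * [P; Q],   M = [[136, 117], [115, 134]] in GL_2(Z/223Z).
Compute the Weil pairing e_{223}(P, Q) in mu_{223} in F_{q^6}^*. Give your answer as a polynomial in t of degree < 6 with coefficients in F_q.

Under M = [[136,117],[115,134]] in GL_2(Z/223), e_{223}(P',Q') = e_{223}(P,Q)^(136*134-117*115 mod 223).
136*134 - 117*115 = 4769; reduced mod 223: det = 86, inverse 153.
8-bit Miller (11011111) on E'/F_{57999398464753} with a'=0, b'=31412303968354: accumulate tangent/chord ratios at Q'+S and P'+S'.
Result: e(P',Q') = 26820887166606 + 585249946897*t + 41958074137270*t^2 + 51566312378963*t^3 + 32612047776212*t^4 + 16431045940411*t^5.
Raise to 153: e(P,Q) = 37989725498879 + 25528235984522*t + 3234077470711*t^2 + 57773306399051*t^3 + 9983374257263*t^4 + 11137044063810*t^5 in mu_{223}.

37989725498879 + 25528235984522*t + 3234077470711*t^2 + 57773306399051*t^3 + 9983374257263*t^4 + 11137044063810*t^5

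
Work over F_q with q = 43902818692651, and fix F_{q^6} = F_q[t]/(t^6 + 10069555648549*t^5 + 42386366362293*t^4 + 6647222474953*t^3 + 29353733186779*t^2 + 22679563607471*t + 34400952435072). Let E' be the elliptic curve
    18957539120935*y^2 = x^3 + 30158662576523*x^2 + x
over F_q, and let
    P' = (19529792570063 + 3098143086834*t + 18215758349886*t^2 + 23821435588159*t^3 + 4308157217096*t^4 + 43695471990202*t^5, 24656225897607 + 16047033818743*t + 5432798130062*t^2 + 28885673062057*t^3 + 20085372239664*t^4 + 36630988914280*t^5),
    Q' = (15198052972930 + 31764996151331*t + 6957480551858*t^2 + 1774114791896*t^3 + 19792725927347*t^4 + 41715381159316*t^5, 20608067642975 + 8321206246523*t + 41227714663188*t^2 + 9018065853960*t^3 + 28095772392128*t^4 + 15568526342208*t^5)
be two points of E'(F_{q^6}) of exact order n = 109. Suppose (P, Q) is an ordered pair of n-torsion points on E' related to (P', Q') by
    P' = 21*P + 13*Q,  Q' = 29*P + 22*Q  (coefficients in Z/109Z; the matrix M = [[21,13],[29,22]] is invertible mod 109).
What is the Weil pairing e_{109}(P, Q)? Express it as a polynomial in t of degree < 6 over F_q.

27158644237923 + 40647158670122*t + 5189822651634*t^2 + 995272815360*t^3 + 29797868591770*t^4 + 30869748930218*t^5

The 109-Weil pairing on E[109] over F_{43902818692651} is alternating-bilinear: e_{109}(P',Q') = e_{109}(P,Q)^det(M).
Inverting 85 mod 109: 59. Thus e_{109}(P,Q) = e(P',Q')^{59}.
Set x_W=17065323116547*u+27602144362703, y_W=17065323116547*v; then E': y_W^2=x_W^3+21182995897953*x_W+30048709720453.
Build f_{109,P'} and f_{109,Q'} via the 7-bit ladder of 109=1101101_2; evaluate at shifted divisors; quotient in F_{43902818692651^6}.
So e_{109}(P',Q') = 43458791942799 + 13744230971074*t + 17368751821753*t^2 + 37378517399442*t^3 + 27661011142594*t^4 + 10705011661370*t^5.
Hence e(P,Q) = 27158644237923 + 40647158670122*t + 5189822651634*t^2 + 995272815360*t^3 + 29797868591770*t^4 + 30869748930218*t^5 in F_{43902818692651^6}^*.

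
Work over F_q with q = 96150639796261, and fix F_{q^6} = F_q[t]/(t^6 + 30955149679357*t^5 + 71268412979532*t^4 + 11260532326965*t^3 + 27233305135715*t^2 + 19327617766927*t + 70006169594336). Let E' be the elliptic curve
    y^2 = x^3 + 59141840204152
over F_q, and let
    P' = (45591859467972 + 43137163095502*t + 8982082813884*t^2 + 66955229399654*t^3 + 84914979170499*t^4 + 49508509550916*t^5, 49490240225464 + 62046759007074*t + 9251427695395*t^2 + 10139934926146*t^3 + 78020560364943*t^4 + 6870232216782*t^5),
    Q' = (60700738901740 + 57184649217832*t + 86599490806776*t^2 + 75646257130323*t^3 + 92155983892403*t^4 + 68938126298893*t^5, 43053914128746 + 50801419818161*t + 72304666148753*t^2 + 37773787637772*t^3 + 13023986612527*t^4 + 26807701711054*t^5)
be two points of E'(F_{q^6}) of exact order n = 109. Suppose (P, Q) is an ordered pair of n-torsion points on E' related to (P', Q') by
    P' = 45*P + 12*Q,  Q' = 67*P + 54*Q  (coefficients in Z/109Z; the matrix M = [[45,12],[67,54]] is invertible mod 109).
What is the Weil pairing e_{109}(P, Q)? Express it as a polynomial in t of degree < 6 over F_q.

15512503096639 + 45516264303696*t + 5203549531151*t^2 + 52777450196045*t^3 + 74349636095808*t^4 + 80576512204958*t^5

e_{109}(aP+bQ,cP+dQ) = e_{109}(P,Q)^(ad-bc); with (a,b,c,d)=(45,12,67,54) this gives the det-109 law.
det M = 45*54 - 12*67 = 1626 = 100 (mod 109); 100^{-1} = 12 (mod 109).
Run Miller on y^2=x^3+59141840204152 over F_{96150639796261}: ladder 1101101 (7 bits); e = f_P(D_Q)/f_Q(D_P).
e_{109}(P',Q') = 73055305222968 + 81758808079333*t + 21938337692403*t^2 + 78139415828908*t^3 + 58730962216879*t^4 + 79633394258874*t^5.
Raise to 12: e(P,Q) = 15512503096639 + 45516264303696*t + 5203549531151*t^2 + 52777450196045*t^3 + 74349636095808*t^4 + 80576512204958*t^5 in mu_{109}.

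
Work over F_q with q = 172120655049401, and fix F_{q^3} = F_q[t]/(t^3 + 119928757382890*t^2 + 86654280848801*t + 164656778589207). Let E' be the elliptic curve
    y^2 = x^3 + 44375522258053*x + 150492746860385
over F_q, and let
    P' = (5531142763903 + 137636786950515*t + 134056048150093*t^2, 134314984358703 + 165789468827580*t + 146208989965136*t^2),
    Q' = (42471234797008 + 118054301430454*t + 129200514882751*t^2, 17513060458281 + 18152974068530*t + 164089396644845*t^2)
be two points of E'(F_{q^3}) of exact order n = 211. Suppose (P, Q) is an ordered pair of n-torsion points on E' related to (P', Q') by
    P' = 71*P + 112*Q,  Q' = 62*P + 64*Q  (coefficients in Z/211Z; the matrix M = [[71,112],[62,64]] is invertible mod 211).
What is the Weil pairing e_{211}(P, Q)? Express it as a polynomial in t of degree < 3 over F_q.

170312614800193 + 34279455884221*t + 11560248639832*t^2

e_{211} is bilinear + alternating on E[211], so e_{211}(71*P + 112*Q, 62*P + 64*Q) = e_{211}(P,Q)^(71*64-112*62).
det M = 71*64 - 112*62 = -2400 = 132 (mod 211); 132^{-1} = 8 (mod 211).
Double-and-add over 11010011: 8-1 doublings, 5-1 additions; each step l_{T,T}/v_{2T} or l_{T,P'}/v at Q'+S for random S.
So e_{211}(P',Q') = 154826441989022 + 135165821577551*t + 139178468708749*t^2.
e_{211}(P,Q) = (154826441989022 + 135165821577551*t + 139178468708749*t^2)^{8} = 170312614800193 + 34279455884221*t + 11560248639832*t^2.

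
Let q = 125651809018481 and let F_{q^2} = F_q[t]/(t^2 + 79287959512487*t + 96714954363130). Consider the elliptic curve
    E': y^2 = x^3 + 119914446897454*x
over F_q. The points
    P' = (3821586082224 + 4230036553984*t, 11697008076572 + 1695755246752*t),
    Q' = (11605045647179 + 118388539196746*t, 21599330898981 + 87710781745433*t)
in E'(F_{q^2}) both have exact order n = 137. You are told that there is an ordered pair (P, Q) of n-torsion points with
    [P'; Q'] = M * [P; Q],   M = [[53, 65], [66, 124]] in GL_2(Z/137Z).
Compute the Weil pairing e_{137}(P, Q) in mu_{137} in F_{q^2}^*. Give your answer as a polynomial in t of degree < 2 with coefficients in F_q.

The 137-Weil pairing on E[137] over F_{125651809018481} is alternating-bilinear: e_{137}(P',Q') = e_{137}(P,Q)^det(M).
So e_{137}(P,Q) = e_{137}(P',Q')^{102}, since 90*102 = 1 mod 137.
Run Miller on y^2=x^3+119914446897454*x over F_{125651809018481}: ladder 10001001 (8 bits); e = f_P(D_Q)/f_Q(D_P).
Miller gives e_{137}(P',Q') = 31901210513662 + 86590516859103*t in F_{125651809018481^2}.
e_{137}(P,Q) = (31901210513662 + 86590516859103*t)^{102} = 120180739193767 + 50783240216940*t.

120180739193767 + 50783240216940*t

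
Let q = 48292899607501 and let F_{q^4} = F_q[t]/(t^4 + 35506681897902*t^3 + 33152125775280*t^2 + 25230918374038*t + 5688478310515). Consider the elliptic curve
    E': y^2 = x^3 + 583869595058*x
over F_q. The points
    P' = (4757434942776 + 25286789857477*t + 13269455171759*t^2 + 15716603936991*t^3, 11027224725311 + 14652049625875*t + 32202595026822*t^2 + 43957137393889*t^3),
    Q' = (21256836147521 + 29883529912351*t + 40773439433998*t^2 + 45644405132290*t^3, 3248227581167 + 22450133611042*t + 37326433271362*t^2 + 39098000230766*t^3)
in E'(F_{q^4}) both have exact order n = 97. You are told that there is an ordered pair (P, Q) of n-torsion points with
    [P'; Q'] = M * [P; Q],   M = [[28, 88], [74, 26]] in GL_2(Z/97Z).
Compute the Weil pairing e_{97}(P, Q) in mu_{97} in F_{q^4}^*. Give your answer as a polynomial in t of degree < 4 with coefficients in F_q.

Under M = [[28,88],[74,26]] in GL_2(Z/97), e_{97}(P',Q') = e_{97}(P,Q)^(28*26-88*74 mod 97).
det M = 28*26 - 88*74 = -5784 = 36 (mod 97); 36^{-1} = 62 (mod 97).
Double-and-add over 1100001: 7-1 doublings, 3-1 additions; each step l_{T,T}/v_{2T} or l_{T,P'}/v at Q'+S for random S.
Result: e(P',Q') = 27549590967389 + 24903523020604*t + 3926496254189*t^2 + 37803486786763*t^3.
e_{97}(P,Q) = (27549590967389 + 24903523020604*t + 3926496254189*t^2 + 37803486786763*t^3)^{62} = 36237131308557 + 14943073185008*t + 17533196790094*t^2 + 48068229783836*t^3.

36237131308557 + 14943073185008*t + 17533196790094*t^2 + 48068229783836*t^3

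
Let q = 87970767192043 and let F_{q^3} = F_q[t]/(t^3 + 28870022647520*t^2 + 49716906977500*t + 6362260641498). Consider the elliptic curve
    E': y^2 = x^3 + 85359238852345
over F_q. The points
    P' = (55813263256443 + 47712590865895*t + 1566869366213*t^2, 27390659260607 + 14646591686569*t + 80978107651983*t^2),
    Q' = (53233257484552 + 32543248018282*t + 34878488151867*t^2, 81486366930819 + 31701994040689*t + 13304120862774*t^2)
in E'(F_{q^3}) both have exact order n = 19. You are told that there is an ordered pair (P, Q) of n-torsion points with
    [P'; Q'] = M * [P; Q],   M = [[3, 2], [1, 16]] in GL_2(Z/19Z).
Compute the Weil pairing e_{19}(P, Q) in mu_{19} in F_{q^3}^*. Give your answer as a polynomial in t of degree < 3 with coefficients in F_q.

14422636628424 + 46194818562439*t + 9523907496542*t^2

Under M = [[3,2],[1,16]] in GL_2(Z/19), e_{19}(P',Q') = e_{19}(P,Q)^(3*16-2*1 mod 19).
3*16 - 2*1 = 46; reduced mod 19: det = 8, inverse 12.
5-bit Miller (10011) on E'/F_{87970767192043} with a'=0, b'=85359238852345: accumulate tangent/chord ratios at Q'+S and P'+S'.
Result: e(P',Q') = 62403537495737 + 2597437115550*t + 77060312474247*t^2.
Thus e_{19}(P,Q) = 14422636628424 + 46194818562439*t + 9523907496542*t^2.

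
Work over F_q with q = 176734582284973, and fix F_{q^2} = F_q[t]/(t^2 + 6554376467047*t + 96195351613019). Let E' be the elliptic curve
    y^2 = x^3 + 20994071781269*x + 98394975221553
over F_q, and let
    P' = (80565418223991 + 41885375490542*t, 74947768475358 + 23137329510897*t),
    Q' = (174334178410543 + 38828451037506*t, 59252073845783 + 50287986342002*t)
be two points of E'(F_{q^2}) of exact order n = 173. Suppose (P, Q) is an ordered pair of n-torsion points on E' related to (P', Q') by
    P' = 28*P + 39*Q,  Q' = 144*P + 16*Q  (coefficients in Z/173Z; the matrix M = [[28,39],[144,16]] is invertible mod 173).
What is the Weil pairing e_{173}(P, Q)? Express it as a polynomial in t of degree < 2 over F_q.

96211512408293 + 117156831580135*t

Alternating bilinearity on E[173] (values in mu_{173} in F_{176734582284973^2}) gives e(P',Q') = e(P,Q)^det(M).
Hence e(P,Q) = e(P',Q')^{118} where 118 = 22^{-1} mod 173.
Double-and-add over 10101101: 8-1 doublings, 5-1 additions; each step l_{T,T}/v_{2T} or l_{T,P'}/v at Q'+S for random S.
So e_{173}(P',Q') = 38246479188994 + 67522478953374*t.
Hence e(P,Q) = 96211512408293 + 117156831580135*t in F_{176734582284973^2}^*.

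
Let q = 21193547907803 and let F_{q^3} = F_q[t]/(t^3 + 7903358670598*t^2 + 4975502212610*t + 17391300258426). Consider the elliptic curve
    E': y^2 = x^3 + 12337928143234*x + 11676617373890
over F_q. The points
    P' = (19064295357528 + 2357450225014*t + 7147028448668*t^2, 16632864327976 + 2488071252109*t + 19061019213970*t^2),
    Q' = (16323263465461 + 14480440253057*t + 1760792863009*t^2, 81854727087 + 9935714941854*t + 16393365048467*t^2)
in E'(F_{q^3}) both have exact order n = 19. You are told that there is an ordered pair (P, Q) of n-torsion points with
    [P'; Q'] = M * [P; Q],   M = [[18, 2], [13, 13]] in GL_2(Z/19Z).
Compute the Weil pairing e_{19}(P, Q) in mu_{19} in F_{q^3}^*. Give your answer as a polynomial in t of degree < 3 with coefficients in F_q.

e_{19}(aP+bQ,cP+dQ) = e_{19}(P,Q)^(ad-bc); with (a,b,c,d)=(18,2,13,13) this gives the det-19 law.
18*13 - 2*13 = 208; reduced mod 19: det = 18, inverse 18.
Build f_{19,P'} and f_{19,Q'} via the 5-bit ladder of 19=10011_2; evaluate at shifted divisors; quotient in F_{21193547907803^3}.
Result: e(P',Q') = 20911889522258 + 11737991822865*t + 16314157936956*t^2.
Raise to 18: e(P,Q) = 16767881305758 + 17402592413320*t + 14728384195673*t^2 in mu_{19}.

16767881305758 + 17402592413320*t + 14728384195673*t^2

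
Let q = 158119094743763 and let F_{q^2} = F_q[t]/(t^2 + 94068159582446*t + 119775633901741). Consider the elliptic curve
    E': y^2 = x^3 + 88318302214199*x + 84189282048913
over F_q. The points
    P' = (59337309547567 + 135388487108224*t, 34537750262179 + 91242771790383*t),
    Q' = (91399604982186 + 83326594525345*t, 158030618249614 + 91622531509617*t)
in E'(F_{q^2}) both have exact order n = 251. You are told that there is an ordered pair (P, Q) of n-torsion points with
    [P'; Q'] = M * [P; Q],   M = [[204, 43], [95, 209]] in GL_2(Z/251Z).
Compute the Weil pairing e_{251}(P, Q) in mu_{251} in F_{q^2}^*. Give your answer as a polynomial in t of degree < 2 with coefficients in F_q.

38458574031546 + 151421994704780*t

The 251-Weil pairing on E[251] over F_{158119094743763} is alternating-bilinear: e_{251}(P',Q') = e_{251}(P,Q)^det(M).
det(M) mod 251 = 148; its inverse in (Z/251)^* is 212 (check: 148*212 mod 251 = 1).
8-bit Miller (11111011) on E'/F_{158119094743763} with a'=88318302214199, b'=84189282048913: accumulate tangent/chord ratios at Q'+S and P'+S'.
e_{251}(P',Q') = 78937279411649 + 48581825760041*t.
Thus e_{251}(P,Q) = 38458574031546 + 151421994704780*t.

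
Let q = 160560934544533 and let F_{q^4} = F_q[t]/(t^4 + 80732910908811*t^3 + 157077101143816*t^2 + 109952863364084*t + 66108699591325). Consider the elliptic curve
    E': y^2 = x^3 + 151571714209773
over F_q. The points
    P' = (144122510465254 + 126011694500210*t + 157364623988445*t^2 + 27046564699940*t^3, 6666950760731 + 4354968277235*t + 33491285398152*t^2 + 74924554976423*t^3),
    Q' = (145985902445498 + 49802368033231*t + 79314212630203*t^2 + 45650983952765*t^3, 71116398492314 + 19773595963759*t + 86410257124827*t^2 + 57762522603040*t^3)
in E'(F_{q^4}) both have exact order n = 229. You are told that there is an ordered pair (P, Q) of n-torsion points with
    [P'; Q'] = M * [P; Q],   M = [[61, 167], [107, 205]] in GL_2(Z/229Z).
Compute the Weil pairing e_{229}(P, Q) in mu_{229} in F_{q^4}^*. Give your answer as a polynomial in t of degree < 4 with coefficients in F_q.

35416294299261 + 160255861904352*t + 40033003281830*t^2 + 103126517290380*t^3

Since e_{229}(P,P)=e_{229}(Q,Q)=1 and e_{229}(Q,P)=e_{229}(P,Q)^{-1}, expanding e_{229}(61*P + 167*Q,107*P + 205*Q) leaves e(P,Q)^det(M).
det(M) mod 229 = 132; its inverse in (Z/229)^* is 144 (check: 132*144 mod 229 = 1).
Run Miller on y^2=x^3+151571714209773 over F_{160560934544533}: ladder 11100101 (8 bits); e = f_P(D_Q)/f_Q(D_P).
Result: e(P',Q') = 53376656800790 + 70093752644215*t + 31388392162200*t^2 + 103887302356901*t^3.
e_{229}(P,Q) = (53376656800790 + 70093752644215*t + 31388392162200*t^2 + 103887302356901*t^3)^{144} = 35416294299261 + 160255861904352*t + 40033003281830*t^2 + 103126517290380*t^3.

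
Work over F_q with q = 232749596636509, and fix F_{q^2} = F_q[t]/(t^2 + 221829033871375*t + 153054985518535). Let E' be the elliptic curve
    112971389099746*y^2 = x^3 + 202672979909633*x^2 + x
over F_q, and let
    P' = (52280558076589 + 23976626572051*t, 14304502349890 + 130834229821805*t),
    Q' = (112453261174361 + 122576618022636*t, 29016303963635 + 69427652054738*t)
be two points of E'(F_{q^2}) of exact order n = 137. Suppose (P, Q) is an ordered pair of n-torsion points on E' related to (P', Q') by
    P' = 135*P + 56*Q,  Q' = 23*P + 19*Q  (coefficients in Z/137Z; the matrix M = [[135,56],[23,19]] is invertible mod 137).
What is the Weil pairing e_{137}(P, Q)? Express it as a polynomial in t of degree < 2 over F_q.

e_{137}(aP+bQ,cP+dQ) = e_{137}(P,Q)^(ad-bc); with (a,b,c,d)=(135,56,23,19) this gives the det-137 law.
Hence e(P,Q) = e(P',Q')^{109} where 109 = 44^{-1} mod 137.
Undo Montgomery via alpha=138306915997832, beta=63942493480195: (a',b')=(129966501202399,10669315067218) over F_{232749596636509}.
Run Miller on y^2=x^3+129966501202399*x+10669315067218 over F_{232749596636509}: ladder 10001001 (8 bits); e = f_P(D_Q)/f_Q(D_P).
The quotient is 150339096999095 + 3627523580212*t.
(150339096999095 + 3627523580212*t)^{109} mod (232749596636509,f) = 159596265136540 + 38453157447652*t.

159596265136540 + 38453157447652*t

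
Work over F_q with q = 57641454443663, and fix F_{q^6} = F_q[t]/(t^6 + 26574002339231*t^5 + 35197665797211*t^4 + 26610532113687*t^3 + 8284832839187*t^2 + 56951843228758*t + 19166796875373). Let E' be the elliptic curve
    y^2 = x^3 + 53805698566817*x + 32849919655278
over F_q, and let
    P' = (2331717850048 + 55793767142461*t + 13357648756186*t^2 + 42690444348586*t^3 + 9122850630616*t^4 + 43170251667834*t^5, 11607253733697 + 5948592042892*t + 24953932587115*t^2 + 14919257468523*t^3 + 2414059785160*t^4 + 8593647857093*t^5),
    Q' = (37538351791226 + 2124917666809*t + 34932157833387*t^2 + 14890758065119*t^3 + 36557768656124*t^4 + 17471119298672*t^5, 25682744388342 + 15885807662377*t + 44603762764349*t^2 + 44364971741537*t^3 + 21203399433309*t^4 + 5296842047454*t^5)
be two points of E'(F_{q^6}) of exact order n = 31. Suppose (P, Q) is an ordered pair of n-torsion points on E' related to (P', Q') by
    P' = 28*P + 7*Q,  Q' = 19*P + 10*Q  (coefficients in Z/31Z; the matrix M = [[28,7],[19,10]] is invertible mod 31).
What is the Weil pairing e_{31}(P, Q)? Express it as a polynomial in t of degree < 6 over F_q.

Since e_{31}(P,P)=e_{31}(Q,Q)=1 and e_{31}(Q,P)=e_{31}(P,Q)^{-1}, expanding e_{31}(28*P + 7*Q,19*P + 10*Q) leaves e(P,Q)^det(M).
Hence e(P,Q) = e(P',Q')^{27} where 27 = 23^{-1} mod 31.
Miller loop for e_{31} over F_{57641454443663^6}: bits of 31 = 11111; 4 double steps + 4 add steps, l/v at each.
Result: e(P',Q') = 42323957978737 + 34364366701204*t + 29414592106719*t^2 + 39187235217952*t^3 + 51647859863348*t^4 + 5212974180546*t^5.
Finally e_{31}(P,Q) = 26783814244951 + 50070496344618*t + 11055766408952*t^2 + 40681255151875*t^3 + 57452351136713*t^4 + 48607993024260*t^5.

26783814244951 + 50070496344618*t + 11055766408952*t^2 + 40681255151875*t^3 + 57452351136713*t^4 + 48607993024260*t^5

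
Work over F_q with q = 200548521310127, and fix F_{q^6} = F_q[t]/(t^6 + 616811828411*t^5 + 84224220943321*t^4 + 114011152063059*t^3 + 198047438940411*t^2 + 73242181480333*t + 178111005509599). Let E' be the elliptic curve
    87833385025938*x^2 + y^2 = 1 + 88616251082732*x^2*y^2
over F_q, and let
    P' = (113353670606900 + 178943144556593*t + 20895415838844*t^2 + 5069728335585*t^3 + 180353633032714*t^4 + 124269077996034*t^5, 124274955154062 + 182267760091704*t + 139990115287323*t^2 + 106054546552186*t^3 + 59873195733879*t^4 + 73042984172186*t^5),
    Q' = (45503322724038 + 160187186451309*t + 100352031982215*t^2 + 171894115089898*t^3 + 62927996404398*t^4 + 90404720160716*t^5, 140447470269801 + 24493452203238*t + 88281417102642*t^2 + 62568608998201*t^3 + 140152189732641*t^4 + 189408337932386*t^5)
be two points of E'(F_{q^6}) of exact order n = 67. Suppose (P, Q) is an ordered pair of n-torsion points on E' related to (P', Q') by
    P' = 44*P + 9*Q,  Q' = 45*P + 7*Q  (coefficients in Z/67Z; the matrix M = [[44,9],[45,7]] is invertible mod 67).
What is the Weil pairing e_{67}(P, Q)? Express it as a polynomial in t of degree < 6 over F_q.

e_{67}(aP+bQ,cP+dQ) = e_{67}(P,Q)^(ad-bc); with (a,b,c,d)=(44,9,45,7) this gives the det-67 law.
So e_{67}(P,Q) = e_{67}(P',Q')^{29}, since 37*29 = 1 mod 67.
Map (x,y)_Ed via u=(1+y)/(1-y), v=(1+y)/((1-y)x) to Montgomery A=112350565784576,B=187411247819641; then to (a',b')=(36345051201907,113200860006377).
Run Miller on y^2=x^3+36345051201907*x+113200860006377 over F_{200548521310127}: ladder 1000011 (7 bits); e = f_P(D_Q)/f_Q(D_P).
Miller gives e_{67}(P',Q') = 112533816847760 + 186823320505915*t + 194948428022584*t^2 + 77301412832802*t^3 + 51999365968099*t^4 + 61557657202808*t^5 in F_{200548521310127^6}.
(112533816847760 + 186823320505915*t + 194948428022584*t^2 + 77301412832802*t^3 + 51999365968099*t^4 + 61557657202808*t^5)^{29} mod (200548521310127,f) = 188278254141961 + 146304292677032*t + 7490897251656*t^2 + 69584425516134*t^3 + 154599695301305*t^4 + 153576098658888*t^5.

188278254141961 + 146304292677032*t + 7490897251656*t^2 + 69584425516134*t^3 + 154599695301305*t^4 + 153576098658888*t^5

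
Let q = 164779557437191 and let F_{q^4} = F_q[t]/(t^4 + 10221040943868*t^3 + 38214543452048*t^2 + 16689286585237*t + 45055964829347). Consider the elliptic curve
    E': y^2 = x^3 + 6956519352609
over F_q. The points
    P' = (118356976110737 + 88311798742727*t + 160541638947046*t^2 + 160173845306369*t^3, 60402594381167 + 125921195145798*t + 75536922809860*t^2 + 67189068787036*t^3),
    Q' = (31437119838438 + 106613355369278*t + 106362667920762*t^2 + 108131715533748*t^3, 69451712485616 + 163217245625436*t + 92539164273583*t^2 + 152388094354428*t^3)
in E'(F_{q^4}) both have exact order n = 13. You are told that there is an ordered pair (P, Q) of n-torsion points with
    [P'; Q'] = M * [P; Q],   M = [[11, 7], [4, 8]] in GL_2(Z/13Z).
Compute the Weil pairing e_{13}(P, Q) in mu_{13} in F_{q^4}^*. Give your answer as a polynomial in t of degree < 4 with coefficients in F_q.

Under M = [[11,7],[4,8]] in GL_2(Z/13), e_{13}(P',Q') = e_{13}(P,Q)^(11*8-7*4 mod 13).
So e_{13}(P,Q) = e_{13}(P',Q')^{5}, since 8*5 = 1 mod 13.
Miller loop for e_{13} over F_{164779557437191^4}: bits of 13 = 1101; 3 double steps + 2 add steps, l/v at each.
e_{13}(P',Q') = 106106605077208 + 62670998519828*t + 72702107144394*t^2 + 149545717108999*t^3.
Thus e_{13}(P,Q) = 24539966181182 + 139913250827676*t + 24872890263391*t^2 + 28197035382237*t^3.

24539966181182 + 139913250827676*t + 24872890263391*t^2 + 28197035382237*t^3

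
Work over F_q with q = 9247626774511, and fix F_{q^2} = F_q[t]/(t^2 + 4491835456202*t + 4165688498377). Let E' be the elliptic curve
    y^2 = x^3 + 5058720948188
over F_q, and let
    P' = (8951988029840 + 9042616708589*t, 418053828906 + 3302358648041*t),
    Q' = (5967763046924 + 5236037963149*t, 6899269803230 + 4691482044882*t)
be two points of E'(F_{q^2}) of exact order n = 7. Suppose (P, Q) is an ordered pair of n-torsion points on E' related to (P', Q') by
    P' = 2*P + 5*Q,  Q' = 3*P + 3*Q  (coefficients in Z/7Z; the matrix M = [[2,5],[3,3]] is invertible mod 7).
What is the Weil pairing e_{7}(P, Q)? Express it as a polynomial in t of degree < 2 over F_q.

3523836723833 + 9100328243951*t

The 7-Weil pairing on E[7] over F_{9247626774511} is alternating-bilinear: e_{7}(P',Q') = e_{7}(P,Q)^det(M).
Hence e(P,Q) = e(P',Q')^{3} where 3 = 5^{-1} mod 7.
Build f_{7,P'} and f_{7,Q'} via the 3-bit ladder of 7=111_2; evaluate at shifted divisors; quotient in F_{9247626774511^2}.
e_{7}(P',Q') = 6742115322934 + 6788777513961*t.
Raise to 3: e(P,Q) = 3523836723833 + 9100328243951*t in mu_{7}.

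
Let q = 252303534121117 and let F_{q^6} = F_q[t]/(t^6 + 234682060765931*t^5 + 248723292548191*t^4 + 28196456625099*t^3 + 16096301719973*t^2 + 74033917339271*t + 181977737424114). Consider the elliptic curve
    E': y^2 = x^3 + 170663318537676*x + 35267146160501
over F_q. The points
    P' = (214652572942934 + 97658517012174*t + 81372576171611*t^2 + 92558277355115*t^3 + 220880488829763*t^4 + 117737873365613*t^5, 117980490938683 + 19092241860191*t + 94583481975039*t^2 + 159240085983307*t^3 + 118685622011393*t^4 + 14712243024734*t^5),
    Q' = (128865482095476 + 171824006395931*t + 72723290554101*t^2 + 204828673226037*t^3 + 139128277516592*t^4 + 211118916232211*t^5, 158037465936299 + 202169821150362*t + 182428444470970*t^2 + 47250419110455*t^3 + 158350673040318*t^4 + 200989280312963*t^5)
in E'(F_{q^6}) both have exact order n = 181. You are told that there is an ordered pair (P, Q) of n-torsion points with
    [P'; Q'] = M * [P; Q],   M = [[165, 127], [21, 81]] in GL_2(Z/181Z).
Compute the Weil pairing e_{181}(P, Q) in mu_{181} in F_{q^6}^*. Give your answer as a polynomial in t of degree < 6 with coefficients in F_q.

216244439025147 + 75777951295164*t + 71228587534095*t^2 + 151140412893918*t^3 + 91414730177503*t^4 + 171670826669438*t^5

Since e_{181}(P,P)=e_{181}(Q,Q)=1 and e_{181}(Q,P)=e_{181}(P,Q)^{-1}, expanding e_{181}(165*P + 127*Q,21*P + 81*Q) leaves e(P,Q)^det(M).
Inverting 19 mod 181: 162. Thus e_{181}(P,Q) = e(P',Q')^{162}.
8-bit Miller (10110101) on E'/F_{252303534121117} with a'=170663318537676, b'=35267146160501: accumulate tangent/chord ratios at Q'+S and P'+S'.
e_{181}(P',Q') = 150579490418907 + 9414865971805*t + 15064005956208*t^2 + 125817396140093*t^3 + 235765740138672*t^4 + 131504699645188*t^5.
Raise to 162: e(P,Q) = 216244439025147 + 75777951295164*t + 71228587534095*t^2 + 151140412893918*t^3 + 91414730177503*t^4 + 171670826669438*t^5 in mu_{181}.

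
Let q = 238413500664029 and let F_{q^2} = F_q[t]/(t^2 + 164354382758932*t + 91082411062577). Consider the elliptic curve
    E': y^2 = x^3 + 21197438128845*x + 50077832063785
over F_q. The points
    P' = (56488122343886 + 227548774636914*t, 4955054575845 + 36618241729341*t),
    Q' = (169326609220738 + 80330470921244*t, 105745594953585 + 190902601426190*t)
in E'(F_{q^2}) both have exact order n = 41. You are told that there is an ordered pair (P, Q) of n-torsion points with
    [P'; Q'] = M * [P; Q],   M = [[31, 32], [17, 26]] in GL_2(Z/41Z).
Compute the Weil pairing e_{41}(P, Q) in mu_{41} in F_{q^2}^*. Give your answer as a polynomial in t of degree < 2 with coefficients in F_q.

Since e_{41}(P,P)=e_{41}(Q,Q)=1 and e_{41}(Q,P)=e_{41}(P,Q)^{-1}, expanding e_{41}(31*P + 32*Q,17*P + 26*Q) leaves e(P,Q)^det(M).
31*26 - 32*17 = 262; reduced mod 41: det = 16, inverse 18.
Run Miller on y^2=x^3+21197438128845*x+50077832063785 over F_{238413500664029}: ladder 101001 (6 bits); e = f_P(D_Q)/f_Q(D_P).
The quotient is 31994448718994 + 227516947092132*t.
(31994448718994 + 227516947092132*t)^{18} mod (238413500664029,f) = 205634684658813 + 120494721039335*t.

205634684658813 + 120494721039335*t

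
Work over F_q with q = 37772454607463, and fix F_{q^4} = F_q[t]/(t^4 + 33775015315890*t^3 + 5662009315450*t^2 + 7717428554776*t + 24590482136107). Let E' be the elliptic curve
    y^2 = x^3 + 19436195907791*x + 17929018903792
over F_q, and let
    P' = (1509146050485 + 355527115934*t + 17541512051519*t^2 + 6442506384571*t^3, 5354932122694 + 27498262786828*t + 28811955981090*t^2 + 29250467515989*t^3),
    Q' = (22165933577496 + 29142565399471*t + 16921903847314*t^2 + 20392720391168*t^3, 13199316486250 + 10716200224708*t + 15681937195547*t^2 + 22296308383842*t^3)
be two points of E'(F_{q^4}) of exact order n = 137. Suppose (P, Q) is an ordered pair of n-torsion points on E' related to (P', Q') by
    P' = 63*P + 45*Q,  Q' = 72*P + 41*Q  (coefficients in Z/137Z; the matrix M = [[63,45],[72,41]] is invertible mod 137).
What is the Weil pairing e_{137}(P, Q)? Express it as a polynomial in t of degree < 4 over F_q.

12847960052081 + 16555632089231*t + 36227575583432*t^2 + 7817244419799*t^3

Under M = [[63,45],[72,41]] in GL_2(Z/137), e_{137}(P',Q') = e_{137}(P,Q)^(63*41-45*72 mod 137).
det(M) mod 137 = 28; its inverse in (Z/137)^* is 93 (check: 28*93 mod 137 = 1).
Run Miller on y^2=x^3+19436195907791*x+17929018903792 over F_{37772454607463}: ladder 10001001 (8 bits); e = f_P(D_Q)/f_Q(D_P).
e_{137}(P',Q') = 20216730475857 + 25548641494602*t + 27130921934575*t^2 + 33778956246954*t^3.
e_{137}(P,Q) = (20216730475857 + 25548641494602*t + 27130921934575*t^2 + 33778956246954*t^3)^{93} = 12847960052081 + 16555632089231*t + 36227575583432*t^2 + 7817244419799*t^3.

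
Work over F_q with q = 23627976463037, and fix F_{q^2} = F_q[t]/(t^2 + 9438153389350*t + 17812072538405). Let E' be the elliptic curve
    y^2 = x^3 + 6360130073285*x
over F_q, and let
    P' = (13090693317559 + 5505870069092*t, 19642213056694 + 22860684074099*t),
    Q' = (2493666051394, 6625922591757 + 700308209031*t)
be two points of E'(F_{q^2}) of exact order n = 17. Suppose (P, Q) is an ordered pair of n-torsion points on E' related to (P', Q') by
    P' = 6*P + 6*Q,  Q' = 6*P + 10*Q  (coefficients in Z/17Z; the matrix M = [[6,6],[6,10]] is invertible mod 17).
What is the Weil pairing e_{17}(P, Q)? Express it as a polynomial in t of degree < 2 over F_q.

Under M = [[6,6],[6,10]] in GL_2(Z/17), e_{17}(P',Q') = e_{17}(P,Q)^(6*10-6*6 mod 17).
So e_{17}(P,Q) = e_{17}(P',Q')^{5}, since 7*5 = 1 mod 17.
Double-and-add over 10001: 5-1 doublings, 2-1 additions; each step l_{T,T}/v_{2T} or l_{T,P'}/v at Q'+S for random S.
So e_{17}(P',Q') = 13849471808587 + 1293190081534*t.
(13849471808587 + 1293190081534*t)^{5} mod (23627976463037,f) = 6698073299572 + 2630629237170*t.

6698073299572 + 2630629237170*t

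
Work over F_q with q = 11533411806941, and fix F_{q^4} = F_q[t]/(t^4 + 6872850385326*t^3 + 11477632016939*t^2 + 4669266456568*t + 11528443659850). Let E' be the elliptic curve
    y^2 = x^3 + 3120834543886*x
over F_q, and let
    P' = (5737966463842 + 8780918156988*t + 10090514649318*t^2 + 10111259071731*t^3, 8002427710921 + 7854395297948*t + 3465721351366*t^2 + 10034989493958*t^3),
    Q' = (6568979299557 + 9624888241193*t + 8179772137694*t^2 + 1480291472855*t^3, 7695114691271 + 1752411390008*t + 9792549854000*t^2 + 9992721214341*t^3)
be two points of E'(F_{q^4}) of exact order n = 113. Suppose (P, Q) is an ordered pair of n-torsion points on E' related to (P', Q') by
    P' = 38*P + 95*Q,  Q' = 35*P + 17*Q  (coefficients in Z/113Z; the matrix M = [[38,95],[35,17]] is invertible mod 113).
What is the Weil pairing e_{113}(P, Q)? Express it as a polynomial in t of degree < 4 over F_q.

5471594999372 + 3129411098502*t + 7174386963839*t^2 + 955107033186*t^3

e_{113}(aP+bQ,cP+dQ) = e_{113}(P,Q)^(ad-bc); with (a,b,c,d)=(38,95,35,17) this gives the det-113 law.
Hence e(P,Q) = e(P',Q')^{24} where 24 = 33^{-1} mod 113.
Miller loop for e_{113} over F_{11533411806941^4}: bits of 113 = 1110001; 6 double steps + 3 add steps, l/v at each.
The quotient is 8725265068771 + 7479335966279*t + 6588356657415*t^2 + 1243822472872*t^3.
Hence e(P,Q) = 5471594999372 + 3129411098502*t + 7174386963839*t^2 + 955107033186*t^3 in F_{11533411806941^4}^*.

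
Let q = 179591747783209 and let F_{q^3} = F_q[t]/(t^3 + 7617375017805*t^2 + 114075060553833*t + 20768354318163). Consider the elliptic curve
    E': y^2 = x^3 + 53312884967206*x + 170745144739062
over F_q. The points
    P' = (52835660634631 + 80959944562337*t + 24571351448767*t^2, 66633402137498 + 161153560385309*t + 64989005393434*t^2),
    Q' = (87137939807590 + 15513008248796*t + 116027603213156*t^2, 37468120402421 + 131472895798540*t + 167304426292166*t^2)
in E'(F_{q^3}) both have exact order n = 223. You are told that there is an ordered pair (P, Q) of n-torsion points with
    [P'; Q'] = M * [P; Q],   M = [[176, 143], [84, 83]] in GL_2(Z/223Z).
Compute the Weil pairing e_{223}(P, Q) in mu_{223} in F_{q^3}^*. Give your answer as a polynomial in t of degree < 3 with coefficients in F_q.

Alternating bilinearity on E[223] (values in mu_{223} in F_{179591747783209^3}) gives e(P',Q') = e(P,Q)^det(M).
det(M) mod 223 = 143; its inverse in (Z/223)^* is 131 (check: 143*131 mod 223 = 1).
Double-and-add over 11011111: 8-1 doublings, 7-1 additions; each step l_{T,T}/v_{2T} or l_{T,P'}/v at Q'+S for random S.
So e_{223}(P',Q') = 6390200082514 + 9910412692069*t + 73427735534075*t^2.
Finally e_{223}(P,Q) = 79666671996649 + 74809774364426*t + 151552575960654*t^2.

79666671996649 + 74809774364426*t + 151552575960654*t^2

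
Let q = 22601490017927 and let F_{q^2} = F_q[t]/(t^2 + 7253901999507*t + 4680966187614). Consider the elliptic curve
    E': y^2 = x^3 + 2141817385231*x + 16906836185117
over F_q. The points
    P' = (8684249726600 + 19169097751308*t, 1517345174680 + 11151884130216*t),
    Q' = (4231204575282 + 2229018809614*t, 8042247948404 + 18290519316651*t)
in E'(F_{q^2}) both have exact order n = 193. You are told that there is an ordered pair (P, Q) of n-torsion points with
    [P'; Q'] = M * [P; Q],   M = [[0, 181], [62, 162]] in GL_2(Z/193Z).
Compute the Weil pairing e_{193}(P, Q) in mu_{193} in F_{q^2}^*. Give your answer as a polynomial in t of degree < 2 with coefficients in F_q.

7363127446545 + 14279949282905*t

Since e_{193}(P,P)=e_{193}(Q,Q)=1 and e_{193}(Q,P)=e_{193}(P,Q)^{-1}, expanding e_{193}(181*Q,62*P + 162*Q) leaves e(P,Q)^det(M).
Inverting 165 mod 193: 62. Thus e_{193}(P,Q) = e(P',Q')^{62}.
n = 193 = (11000001)_2 (8 bits, wt 3); accumulate f_{193,P'}(Q'+S)/f_{193,P'}(S) along the 7-step ladder.
Result: e(P',Q') = 22413375913111 + 6333088208459*t.
Thus e_{193}(P,Q) = 7363127446545 + 14279949282905*t.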